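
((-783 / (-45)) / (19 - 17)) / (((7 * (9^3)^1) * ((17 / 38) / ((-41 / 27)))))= -22591 / 3903795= -0.01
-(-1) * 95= 95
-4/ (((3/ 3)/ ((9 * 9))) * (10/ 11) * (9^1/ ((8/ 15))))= -528/ 25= -21.12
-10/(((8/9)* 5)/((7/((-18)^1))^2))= -49/144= -0.34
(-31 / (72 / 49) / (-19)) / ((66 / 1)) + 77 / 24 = 291193 / 90288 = 3.23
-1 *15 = -15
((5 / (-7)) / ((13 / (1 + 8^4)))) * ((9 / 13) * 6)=-1106190 / 1183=-935.07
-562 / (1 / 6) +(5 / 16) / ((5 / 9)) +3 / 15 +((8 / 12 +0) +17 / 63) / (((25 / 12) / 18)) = -9416809 / 2800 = -3363.15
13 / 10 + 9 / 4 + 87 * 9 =15731 / 20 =786.55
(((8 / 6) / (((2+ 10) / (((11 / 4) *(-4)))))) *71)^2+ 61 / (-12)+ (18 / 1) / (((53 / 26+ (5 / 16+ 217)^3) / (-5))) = 1332374470684710301 / 177052686474852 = 7525.30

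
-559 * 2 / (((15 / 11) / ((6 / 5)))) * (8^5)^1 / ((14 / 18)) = -7253655552 / 175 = -41449460.30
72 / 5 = 14.40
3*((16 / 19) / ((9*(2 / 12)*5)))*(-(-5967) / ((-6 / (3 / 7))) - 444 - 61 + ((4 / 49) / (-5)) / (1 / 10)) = -292080 / 931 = -313.73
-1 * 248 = -248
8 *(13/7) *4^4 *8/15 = 212992/105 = 2028.50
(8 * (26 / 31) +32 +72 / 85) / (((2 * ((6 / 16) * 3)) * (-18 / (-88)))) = 6114944 / 71145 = 85.95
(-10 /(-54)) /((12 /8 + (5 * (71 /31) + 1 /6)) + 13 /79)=12245 /878301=0.01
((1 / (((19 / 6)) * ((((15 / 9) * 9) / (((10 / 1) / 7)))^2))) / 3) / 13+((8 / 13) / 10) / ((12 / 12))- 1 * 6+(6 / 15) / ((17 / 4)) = -54110902 / 9258795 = -5.84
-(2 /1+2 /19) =-40 /19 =-2.11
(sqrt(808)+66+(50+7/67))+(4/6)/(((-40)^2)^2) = 2 * sqrt(202)+29871360067/257280000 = 144.53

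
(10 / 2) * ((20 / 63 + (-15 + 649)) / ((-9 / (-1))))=199810 / 567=352.40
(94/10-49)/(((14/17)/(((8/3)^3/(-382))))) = 47872/20055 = 2.39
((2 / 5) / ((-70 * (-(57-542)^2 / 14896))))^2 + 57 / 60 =131410669597911 / 138327001562500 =0.95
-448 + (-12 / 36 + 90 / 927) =-138505 / 309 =-448.24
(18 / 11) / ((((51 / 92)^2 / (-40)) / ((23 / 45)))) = -3114752 / 28611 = -108.87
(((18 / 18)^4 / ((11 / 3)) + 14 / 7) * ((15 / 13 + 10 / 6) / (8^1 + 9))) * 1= 0.38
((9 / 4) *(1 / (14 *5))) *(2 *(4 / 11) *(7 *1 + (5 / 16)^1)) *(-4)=-1053 / 1540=-0.68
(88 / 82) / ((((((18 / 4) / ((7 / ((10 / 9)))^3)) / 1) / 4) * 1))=1222452 / 5125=238.53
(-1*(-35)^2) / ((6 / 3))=-1225 / 2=-612.50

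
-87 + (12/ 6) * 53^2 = 5531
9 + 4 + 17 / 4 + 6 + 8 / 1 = 125 / 4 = 31.25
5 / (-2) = -5 / 2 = -2.50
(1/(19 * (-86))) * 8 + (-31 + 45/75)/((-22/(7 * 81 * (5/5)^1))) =35205944/44935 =783.49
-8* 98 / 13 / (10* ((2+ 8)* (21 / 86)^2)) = -29584 / 2925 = -10.11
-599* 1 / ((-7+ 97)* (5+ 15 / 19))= -11381 / 9900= -1.15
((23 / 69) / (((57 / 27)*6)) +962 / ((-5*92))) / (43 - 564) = 4512 / 1138385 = 0.00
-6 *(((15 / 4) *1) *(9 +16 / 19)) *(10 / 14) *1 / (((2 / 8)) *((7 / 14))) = -168300 / 133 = -1265.41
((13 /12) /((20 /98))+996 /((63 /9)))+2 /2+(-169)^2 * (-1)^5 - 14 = -28426.41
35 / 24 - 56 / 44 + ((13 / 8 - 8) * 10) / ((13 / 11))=-184493 / 3432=-53.76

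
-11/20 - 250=-5011/20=-250.55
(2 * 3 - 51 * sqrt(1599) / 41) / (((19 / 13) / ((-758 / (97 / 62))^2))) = 172272673248 / 178771 - 1464317722608 * sqrt(1599) / 7329611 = -7025096.21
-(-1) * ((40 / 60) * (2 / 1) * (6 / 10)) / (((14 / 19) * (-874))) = -1 / 805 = -0.00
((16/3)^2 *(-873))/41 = -24832/41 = -605.66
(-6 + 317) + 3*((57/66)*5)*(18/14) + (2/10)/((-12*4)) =6055003/18480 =327.65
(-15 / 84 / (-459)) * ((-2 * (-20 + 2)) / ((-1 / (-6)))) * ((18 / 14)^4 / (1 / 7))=1.61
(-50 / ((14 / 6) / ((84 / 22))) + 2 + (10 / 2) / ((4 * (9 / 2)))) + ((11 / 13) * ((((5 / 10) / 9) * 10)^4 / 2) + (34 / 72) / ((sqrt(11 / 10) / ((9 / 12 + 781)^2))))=-74588824 / 938223 + 166228193 * sqrt(110) / 6336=275080.85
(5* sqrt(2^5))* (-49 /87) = -980* sqrt(2) /87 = -15.93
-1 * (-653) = 653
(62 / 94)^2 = 961 / 2209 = 0.44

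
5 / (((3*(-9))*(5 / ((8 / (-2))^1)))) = 4 / 27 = 0.15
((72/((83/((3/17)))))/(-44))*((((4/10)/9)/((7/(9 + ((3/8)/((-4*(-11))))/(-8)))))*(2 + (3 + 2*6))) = -76023/22496320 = -0.00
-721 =-721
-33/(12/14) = -77/2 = -38.50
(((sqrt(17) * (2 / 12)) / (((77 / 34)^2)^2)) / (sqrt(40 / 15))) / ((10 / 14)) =167042 * sqrt(102) / 75327945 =0.02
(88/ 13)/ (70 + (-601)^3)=-88/ 2822062503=-0.00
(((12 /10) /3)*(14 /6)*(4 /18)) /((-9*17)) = -0.00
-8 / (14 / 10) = -40 / 7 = -5.71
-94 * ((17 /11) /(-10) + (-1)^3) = 5969 /55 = 108.53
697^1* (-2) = -1394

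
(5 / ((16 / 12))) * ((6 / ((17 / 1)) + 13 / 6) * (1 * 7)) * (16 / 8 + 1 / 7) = 19275 / 136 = 141.73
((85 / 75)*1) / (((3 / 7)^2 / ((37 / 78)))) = 30821 / 10530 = 2.93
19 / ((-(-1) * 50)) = 19 / 50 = 0.38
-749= -749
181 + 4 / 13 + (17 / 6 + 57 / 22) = 80108 / 429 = 186.73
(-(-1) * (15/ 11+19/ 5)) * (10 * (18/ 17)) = 10224/ 187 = 54.67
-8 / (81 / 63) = -56 / 9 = -6.22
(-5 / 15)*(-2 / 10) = 1 / 15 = 0.07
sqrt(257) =16.03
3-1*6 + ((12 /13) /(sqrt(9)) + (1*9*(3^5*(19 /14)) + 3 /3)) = 539881 /182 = 2966.38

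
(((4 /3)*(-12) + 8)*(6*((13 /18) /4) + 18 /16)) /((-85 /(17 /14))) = 0.25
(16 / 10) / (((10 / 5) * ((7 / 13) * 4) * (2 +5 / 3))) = 39 / 385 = 0.10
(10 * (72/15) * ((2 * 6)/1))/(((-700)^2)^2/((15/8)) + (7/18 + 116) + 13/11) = 0.00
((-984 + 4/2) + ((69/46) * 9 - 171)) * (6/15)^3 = -9116/125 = -72.93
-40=-40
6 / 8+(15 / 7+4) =193 / 28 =6.89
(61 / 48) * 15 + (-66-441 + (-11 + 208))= -4655 / 16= -290.94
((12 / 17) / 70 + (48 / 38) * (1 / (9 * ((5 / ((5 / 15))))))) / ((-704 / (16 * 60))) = -1978 / 74613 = -0.03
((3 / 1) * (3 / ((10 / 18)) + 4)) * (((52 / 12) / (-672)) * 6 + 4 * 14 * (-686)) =-606666083 / 560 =-1083332.29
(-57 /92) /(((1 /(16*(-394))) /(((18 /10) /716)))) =9.82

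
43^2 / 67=27.60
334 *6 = 2004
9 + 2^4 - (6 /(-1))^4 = -1271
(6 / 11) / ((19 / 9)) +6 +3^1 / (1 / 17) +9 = 66.26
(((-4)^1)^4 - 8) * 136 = 33728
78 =78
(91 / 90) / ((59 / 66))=1001 / 885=1.13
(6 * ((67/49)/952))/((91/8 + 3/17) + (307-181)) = 402/6416501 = 0.00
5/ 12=0.42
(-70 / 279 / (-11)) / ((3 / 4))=280 / 9207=0.03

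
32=32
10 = 10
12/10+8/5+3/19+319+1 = 30681/95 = 322.96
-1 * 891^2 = -793881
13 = 13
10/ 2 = 5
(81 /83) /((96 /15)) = 405 /2656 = 0.15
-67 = -67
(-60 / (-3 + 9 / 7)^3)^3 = 5044200875 / 2985984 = 1689.29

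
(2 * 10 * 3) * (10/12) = 50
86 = 86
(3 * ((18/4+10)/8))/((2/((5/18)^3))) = 3625/62208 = 0.06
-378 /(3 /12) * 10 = -15120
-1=-1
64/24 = 8/3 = 2.67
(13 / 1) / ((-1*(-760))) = 13 / 760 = 0.02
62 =62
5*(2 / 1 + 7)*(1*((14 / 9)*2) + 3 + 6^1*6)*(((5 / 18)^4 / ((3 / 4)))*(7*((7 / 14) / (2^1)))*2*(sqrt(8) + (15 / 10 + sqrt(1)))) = 41453125 / 314928 + 8290625*sqrt(2) / 78732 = 280.55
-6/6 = -1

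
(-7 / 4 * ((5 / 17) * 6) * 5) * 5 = -2625 / 34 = -77.21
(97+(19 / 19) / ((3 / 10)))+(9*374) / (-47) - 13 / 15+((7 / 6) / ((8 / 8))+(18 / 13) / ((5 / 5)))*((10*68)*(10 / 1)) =53085414 / 3055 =17376.57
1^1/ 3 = 1/ 3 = 0.33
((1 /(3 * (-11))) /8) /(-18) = 1 /4752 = 0.00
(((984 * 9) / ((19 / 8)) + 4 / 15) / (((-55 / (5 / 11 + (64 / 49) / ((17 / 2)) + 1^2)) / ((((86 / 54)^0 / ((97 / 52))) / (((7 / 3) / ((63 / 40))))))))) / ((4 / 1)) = -32721059592 / 3317169625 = -9.86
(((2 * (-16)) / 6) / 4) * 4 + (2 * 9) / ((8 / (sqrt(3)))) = -16 / 3 + 9 * sqrt(3) / 4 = -1.44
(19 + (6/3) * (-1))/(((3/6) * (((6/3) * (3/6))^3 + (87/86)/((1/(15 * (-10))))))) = -731/3241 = -0.23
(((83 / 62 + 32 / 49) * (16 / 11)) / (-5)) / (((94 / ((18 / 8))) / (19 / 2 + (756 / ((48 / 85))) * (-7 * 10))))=1299.59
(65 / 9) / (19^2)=65 / 3249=0.02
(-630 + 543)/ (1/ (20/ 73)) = -1740/ 73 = -23.84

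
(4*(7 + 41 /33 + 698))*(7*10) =6525680 /33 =197747.88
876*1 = 876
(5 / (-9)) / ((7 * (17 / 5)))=-25 / 1071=-0.02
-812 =-812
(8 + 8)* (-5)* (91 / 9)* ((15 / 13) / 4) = -700 / 3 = -233.33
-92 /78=-46 /39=-1.18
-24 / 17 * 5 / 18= -20 / 51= -0.39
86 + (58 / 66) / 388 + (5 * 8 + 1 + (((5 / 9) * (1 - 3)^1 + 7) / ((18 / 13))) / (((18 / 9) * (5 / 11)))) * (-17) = -596804753 / 864270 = -690.53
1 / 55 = 0.02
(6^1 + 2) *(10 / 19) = 80 / 19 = 4.21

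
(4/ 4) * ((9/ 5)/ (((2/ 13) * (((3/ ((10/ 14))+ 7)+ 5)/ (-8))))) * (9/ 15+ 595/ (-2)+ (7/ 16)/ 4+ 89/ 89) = 136721/ 80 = 1709.01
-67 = -67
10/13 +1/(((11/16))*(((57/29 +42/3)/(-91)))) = -497982/66209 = -7.52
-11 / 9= -1.22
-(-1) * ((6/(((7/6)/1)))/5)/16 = 9/140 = 0.06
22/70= 11/35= 0.31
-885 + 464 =-421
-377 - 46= -423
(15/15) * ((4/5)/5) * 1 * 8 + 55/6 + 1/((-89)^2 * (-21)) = 86885399/8317050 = 10.45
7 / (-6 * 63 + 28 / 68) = -17 / 917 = -0.02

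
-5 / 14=-0.36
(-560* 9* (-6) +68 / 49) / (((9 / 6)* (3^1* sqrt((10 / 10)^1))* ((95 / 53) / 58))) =9110278544 / 41895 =217455.03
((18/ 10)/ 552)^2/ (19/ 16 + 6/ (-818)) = 3681/ 408546700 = 0.00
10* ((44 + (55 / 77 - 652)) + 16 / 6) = -126970 / 21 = -6046.19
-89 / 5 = -17.80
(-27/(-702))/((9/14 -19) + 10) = -7/1521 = -0.00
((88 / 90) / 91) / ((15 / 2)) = 88 / 61425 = 0.00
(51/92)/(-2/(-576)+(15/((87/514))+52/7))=43848/7597613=0.01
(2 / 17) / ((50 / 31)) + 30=12781 / 425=30.07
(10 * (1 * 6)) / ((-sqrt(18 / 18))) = -60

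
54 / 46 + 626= 14425 / 23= 627.17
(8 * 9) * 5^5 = 225000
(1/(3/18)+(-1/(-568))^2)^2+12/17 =64949882929937/1769466171392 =36.71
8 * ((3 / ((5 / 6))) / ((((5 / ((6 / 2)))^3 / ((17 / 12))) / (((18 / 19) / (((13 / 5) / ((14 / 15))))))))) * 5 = 462672 / 30875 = 14.99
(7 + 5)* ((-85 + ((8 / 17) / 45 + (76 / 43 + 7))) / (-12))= 2507326 / 32895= 76.22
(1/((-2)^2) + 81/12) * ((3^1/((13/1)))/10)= 21/130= 0.16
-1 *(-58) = 58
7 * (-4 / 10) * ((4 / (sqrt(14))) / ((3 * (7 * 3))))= -4 * sqrt(14) / 315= -0.05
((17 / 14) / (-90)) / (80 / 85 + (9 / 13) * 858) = -289 / 12743640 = -0.00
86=86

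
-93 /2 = -46.50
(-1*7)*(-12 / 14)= 6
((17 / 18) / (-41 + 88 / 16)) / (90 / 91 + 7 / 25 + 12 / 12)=-38675 / 3298518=-0.01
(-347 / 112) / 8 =-347 / 896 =-0.39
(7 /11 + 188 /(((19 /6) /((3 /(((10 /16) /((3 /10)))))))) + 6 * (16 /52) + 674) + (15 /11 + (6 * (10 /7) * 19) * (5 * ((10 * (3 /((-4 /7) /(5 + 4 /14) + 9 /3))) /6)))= 2171.21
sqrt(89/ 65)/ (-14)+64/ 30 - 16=-208/ 15 - sqrt(5785)/ 910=-13.95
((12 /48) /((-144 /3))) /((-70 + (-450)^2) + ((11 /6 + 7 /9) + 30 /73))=-219 /8511903712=-0.00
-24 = -24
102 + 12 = 114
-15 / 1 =-15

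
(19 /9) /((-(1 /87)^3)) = -1390173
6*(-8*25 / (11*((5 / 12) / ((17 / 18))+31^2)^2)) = -1387200 / 11754277931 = -0.00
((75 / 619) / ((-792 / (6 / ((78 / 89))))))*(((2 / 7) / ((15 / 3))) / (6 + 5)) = -445 / 81789708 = -0.00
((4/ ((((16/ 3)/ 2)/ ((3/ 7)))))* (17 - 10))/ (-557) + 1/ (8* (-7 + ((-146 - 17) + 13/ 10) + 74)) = -19831/ 2109916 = -0.01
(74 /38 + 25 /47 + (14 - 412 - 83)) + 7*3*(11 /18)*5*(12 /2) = -83514 /893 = -93.52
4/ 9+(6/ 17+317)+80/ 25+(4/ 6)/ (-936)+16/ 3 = 38944223/ 119340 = 326.33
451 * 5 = 2255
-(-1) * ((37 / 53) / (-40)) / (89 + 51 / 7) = -259 / 1428880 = -0.00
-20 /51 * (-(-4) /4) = -20 /51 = -0.39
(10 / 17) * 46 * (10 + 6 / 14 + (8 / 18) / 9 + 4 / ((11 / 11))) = 3776140 / 9639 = 391.76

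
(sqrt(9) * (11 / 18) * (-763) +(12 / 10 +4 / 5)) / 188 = -8381 / 1128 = -7.43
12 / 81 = 4 / 27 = 0.15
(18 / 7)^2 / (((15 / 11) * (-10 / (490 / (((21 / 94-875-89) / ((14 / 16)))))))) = 97713 / 452975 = 0.22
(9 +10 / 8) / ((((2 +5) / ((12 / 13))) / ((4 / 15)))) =164 / 455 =0.36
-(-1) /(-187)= -1 /187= -0.01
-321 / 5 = -64.20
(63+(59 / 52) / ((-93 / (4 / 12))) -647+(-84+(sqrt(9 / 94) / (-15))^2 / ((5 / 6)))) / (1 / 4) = -56936949101 / 21308625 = -2672.01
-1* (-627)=627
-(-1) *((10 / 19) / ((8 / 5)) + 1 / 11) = 351 / 836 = 0.42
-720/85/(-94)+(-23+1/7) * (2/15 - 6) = 2251496/16779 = 134.19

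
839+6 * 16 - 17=918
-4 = -4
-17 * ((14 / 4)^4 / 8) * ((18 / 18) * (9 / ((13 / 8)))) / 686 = -1071 / 416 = -2.57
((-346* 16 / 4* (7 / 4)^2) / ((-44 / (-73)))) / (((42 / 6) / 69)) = -69315.99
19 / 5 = 3.80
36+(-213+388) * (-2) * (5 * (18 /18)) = -1714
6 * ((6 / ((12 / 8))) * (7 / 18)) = 28 / 3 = 9.33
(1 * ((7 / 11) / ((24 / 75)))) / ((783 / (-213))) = -12425 / 22968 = -0.54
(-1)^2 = 1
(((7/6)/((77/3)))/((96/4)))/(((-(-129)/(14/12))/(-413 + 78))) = -0.01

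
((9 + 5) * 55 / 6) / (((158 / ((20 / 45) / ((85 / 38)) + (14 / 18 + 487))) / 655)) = 348657155 / 1343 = 259610.69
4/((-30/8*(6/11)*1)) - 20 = -988/45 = -21.96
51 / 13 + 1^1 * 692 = 9047 / 13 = 695.92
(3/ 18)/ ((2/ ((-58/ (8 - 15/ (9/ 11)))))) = 29/ 62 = 0.47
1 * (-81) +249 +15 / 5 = 171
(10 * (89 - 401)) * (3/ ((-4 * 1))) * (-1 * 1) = -2340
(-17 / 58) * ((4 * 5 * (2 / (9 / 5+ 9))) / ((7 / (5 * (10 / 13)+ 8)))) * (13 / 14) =-9350 / 5481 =-1.71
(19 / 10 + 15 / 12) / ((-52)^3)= -63 / 2812160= -0.00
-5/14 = -0.36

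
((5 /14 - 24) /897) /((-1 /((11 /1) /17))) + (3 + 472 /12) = 9041215 /213486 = 42.35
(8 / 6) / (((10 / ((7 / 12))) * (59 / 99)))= 77 / 590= 0.13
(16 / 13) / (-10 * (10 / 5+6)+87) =0.18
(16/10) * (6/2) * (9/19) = 216/95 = 2.27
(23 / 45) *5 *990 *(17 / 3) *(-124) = -5333240 / 3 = -1777746.67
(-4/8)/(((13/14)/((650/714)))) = -25/51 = -0.49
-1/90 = -0.01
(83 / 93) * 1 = 83 / 93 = 0.89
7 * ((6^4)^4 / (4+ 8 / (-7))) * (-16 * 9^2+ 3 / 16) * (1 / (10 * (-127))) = 22390730576976384 / 3175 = 7052198606921.70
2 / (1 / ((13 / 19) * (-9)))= -12.32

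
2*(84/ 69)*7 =392/ 23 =17.04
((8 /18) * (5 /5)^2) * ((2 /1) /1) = 8 /9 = 0.89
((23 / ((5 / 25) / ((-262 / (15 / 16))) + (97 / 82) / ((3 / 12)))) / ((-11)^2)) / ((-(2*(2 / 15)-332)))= 741198 / 6119741375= 0.00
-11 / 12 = -0.92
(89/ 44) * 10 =445/ 22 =20.23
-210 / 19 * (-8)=1680 / 19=88.42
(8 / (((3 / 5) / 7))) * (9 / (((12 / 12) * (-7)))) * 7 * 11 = -9240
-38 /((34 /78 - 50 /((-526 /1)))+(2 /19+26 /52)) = -14811108 /442859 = -33.44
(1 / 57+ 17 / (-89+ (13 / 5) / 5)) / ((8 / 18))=-66039 / 168112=-0.39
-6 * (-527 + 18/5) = 15702/5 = 3140.40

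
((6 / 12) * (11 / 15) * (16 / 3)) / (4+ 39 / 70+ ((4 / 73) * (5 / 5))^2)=6565328 / 15309639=0.43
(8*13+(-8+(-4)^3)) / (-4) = -8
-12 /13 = -0.92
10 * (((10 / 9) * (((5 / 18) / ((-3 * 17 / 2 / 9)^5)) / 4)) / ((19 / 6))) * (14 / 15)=-33600 / 26977283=-0.00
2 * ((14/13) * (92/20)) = 644/65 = 9.91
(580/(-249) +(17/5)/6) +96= 78217/830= 94.24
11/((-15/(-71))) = 52.07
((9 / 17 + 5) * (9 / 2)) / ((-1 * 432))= -47 / 816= -0.06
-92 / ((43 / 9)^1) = -828 / 43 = -19.26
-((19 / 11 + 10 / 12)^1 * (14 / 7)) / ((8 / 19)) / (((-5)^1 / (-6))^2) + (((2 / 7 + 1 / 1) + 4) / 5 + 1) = -59511 / 3850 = -15.46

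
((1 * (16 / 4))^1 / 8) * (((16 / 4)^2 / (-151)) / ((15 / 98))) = -0.35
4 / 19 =0.21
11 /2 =5.50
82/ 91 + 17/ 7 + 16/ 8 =485/ 91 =5.33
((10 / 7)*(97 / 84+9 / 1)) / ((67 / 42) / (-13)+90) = 55445 / 343511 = 0.16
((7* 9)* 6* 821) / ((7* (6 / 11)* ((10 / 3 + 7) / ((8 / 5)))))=1950696 / 155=12585.14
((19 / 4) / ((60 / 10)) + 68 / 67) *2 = 2905 / 804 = 3.61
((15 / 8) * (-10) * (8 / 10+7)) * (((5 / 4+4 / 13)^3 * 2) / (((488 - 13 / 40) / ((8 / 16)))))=-119574225 / 105493856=-1.13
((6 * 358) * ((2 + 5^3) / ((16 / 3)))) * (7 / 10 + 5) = 11662029 / 40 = 291550.72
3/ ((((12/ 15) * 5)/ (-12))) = -9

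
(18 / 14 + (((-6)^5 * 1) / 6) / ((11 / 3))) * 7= -27117 / 11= -2465.18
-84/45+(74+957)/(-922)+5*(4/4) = 27869/13830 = 2.02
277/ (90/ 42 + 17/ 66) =127974/ 1109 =115.40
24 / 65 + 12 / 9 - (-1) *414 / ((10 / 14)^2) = 792814 / 975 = 813.14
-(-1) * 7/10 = 7/10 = 0.70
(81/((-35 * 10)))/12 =-27/1400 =-0.02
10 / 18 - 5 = -4.44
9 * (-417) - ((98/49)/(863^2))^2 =-3753.00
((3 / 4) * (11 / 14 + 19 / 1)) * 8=831 / 7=118.71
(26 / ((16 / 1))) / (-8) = -13 / 64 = -0.20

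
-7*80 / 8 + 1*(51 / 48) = -1103 / 16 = -68.94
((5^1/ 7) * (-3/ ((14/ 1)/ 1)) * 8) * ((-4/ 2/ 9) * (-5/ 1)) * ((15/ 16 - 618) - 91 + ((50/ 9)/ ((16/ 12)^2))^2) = 372425/ 392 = 950.06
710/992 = 355/496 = 0.72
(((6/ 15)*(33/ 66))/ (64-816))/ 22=-1/ 82720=-0.00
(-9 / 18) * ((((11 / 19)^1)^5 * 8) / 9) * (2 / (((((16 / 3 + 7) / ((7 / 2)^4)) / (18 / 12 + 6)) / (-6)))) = 5800251765 / 183231326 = 31.66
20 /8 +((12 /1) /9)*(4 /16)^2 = 31 /12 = 2.58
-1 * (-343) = 343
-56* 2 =-112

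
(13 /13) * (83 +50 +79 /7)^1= 1010 /7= 144.29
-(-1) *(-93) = -93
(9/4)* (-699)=-6291/4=-1572.75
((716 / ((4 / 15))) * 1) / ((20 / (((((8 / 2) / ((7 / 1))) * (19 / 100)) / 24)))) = 3401 / 5600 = 0.61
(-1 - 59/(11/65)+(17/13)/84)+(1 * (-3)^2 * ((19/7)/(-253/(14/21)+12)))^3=-3026267254285129/8655848701500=-349.62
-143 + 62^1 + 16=-65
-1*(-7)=7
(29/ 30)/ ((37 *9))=29/ 9990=0.00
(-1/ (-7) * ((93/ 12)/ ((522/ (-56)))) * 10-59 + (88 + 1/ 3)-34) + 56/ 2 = 5780/ 261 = 22.15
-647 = -647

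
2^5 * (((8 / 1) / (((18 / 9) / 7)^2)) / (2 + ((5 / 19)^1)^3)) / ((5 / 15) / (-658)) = -42460392576 / 13843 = -3067282.57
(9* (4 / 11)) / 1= 36 / 11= 3.27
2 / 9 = 0.22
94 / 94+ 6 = 7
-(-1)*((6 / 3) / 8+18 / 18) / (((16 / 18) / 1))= 45 / 32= 1.41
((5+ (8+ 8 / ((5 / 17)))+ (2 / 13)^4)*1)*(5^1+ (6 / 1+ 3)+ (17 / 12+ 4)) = 780.56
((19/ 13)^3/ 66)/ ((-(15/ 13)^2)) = -6859/ 193050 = -0.04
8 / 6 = 4 / 3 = 1.33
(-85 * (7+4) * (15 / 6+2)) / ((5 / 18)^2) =-272646 / 5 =-54529.20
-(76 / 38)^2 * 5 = -20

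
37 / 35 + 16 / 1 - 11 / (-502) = 17.08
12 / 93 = 4 / 31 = 0.13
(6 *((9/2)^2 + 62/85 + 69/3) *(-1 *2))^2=278523.17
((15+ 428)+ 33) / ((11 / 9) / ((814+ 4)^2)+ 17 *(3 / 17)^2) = 48730962672 / 54199231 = 899.11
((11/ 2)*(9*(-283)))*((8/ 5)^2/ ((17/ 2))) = -1793088/ 425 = -4219.03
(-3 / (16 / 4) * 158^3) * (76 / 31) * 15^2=-50585801400 / 31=-1631800045.16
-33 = -33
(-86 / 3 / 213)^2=7396 / 408321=0.02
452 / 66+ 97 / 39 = 1335 / 143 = 9.34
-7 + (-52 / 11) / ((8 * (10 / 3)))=-1579 / 220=-7.18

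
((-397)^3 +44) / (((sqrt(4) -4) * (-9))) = -62570729 / 18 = -3476151.61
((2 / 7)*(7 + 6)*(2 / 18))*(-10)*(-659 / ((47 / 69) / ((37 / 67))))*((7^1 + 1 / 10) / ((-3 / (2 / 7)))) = -2070506828 / 1388709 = -1490.96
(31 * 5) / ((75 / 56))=115.73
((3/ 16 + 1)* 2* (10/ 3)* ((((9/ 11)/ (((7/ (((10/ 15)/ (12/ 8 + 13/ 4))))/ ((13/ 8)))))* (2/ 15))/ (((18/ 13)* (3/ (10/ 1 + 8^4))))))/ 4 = 346957/ 49896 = 6.95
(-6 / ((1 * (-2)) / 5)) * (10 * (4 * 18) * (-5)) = -54000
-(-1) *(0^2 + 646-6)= 640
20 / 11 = 1.82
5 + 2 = 7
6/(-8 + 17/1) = 2/3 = 0.67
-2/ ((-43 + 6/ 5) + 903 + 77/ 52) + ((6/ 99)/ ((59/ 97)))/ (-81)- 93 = -3289833770305/ 35373206979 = -93.00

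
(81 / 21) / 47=27 / 329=0.08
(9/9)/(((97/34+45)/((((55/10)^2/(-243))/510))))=-121/23721660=-0.00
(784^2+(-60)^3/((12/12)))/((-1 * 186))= -199328/93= -2143.31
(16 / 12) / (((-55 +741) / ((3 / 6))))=1 / 1029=0.00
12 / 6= 2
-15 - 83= -98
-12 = -12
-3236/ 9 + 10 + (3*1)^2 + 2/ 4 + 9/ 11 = -67169/ 198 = -339.24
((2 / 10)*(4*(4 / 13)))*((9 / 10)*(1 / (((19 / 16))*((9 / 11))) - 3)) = -2696 / 6175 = -0.44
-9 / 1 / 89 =-9 / 89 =-0.10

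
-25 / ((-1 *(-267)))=-25 / 267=-0.09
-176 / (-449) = 176 / 449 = 0.39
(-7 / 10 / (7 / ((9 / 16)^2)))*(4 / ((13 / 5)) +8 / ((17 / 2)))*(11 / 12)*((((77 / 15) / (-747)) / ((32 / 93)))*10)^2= -8586537883 / 2993295851520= -0.00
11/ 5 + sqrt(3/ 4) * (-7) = 11/ 5 -7 * sqrt(3)/ 2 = -3.86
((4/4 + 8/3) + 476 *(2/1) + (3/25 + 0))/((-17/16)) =-1146944/1275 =-899.56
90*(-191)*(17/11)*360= -9563890.91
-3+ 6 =3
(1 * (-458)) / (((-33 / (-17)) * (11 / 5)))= -38930 / 363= -107.25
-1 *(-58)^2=-3364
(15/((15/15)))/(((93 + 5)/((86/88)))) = 0.15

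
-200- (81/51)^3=-1002283/4913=-204.01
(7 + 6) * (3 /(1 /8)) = 312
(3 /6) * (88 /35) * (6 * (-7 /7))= -264 /35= -7.54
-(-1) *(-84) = -84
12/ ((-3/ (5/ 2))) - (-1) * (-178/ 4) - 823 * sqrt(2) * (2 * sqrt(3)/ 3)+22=-1646 * sqrt(6)/ 3 - 65/ 2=-1376.45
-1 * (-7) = 7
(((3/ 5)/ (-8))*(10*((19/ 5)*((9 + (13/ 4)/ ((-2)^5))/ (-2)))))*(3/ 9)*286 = 3094663/ 2560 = 1208.85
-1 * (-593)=593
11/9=1.22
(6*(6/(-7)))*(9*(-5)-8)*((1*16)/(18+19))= 30528/259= 117.87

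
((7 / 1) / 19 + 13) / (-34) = -127 / 323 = -0.39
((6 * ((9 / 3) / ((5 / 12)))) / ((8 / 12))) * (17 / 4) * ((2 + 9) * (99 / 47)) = 1499553 / 235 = 6381.08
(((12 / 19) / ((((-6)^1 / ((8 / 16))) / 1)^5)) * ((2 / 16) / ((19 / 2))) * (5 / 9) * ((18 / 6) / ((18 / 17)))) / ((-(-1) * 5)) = -17 / 1616910336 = -0.00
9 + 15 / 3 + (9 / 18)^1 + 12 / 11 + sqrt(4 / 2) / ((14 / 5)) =5 * sqrt(2) / 14 + 343 / 22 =16.10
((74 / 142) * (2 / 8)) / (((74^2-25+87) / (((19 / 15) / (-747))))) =-703 / 17623134360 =-0.00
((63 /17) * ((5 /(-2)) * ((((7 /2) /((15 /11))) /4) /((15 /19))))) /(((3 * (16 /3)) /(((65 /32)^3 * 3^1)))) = -1687460775 /142606336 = -11.83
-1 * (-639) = 639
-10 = -10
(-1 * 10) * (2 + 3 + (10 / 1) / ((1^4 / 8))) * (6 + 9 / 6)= -6375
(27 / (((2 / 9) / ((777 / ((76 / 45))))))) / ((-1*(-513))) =314685 / 2888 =108.96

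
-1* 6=-6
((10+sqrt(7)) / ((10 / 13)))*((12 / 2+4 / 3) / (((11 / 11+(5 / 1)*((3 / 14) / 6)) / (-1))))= -728 / 9-364*sqrt(7) / 45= -102.29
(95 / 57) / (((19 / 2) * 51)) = 10 / 2907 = 0.00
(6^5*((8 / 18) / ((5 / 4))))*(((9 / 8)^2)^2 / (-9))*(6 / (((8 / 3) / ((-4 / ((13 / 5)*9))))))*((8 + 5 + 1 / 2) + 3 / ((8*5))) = 10687869 / 4160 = 2569.20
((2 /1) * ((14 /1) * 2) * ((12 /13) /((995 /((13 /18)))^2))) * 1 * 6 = 1456 /8910225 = 0.00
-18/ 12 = -3/ 2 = -1.50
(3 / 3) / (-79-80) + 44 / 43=6953 / 6837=1.02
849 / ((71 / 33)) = 28017 / 71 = 394.61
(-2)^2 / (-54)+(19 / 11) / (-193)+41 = 2345402 / 57321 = 40.92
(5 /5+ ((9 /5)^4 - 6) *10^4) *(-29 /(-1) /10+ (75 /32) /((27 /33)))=124451359 /480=259273.66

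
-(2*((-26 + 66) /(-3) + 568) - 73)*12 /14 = -6218 /7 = -888.29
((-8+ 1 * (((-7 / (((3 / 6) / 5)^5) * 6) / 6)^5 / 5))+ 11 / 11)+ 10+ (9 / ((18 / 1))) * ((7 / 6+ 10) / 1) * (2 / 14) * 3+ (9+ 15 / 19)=-17882647999999999999999999991923 / 532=-33614000000000000000000000000.00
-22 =-22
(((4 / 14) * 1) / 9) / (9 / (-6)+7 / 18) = -1 / 35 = -0.03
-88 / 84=-22 / 21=-1.05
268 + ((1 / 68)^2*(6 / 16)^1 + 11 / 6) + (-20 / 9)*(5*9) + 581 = 83324489 / 110976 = 750.83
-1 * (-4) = 4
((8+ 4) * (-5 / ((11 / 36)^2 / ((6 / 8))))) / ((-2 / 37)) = 1078920 / 121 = 8916.69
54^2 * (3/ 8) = 2187/ 2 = 1093.50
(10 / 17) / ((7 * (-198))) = -5 / 11781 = -0.00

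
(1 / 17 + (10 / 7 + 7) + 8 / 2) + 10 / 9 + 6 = 20990 / 1071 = 19.60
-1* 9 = -9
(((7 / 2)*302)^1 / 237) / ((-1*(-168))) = 151 / 5688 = 0.03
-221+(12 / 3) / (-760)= -41991 / 190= -221.01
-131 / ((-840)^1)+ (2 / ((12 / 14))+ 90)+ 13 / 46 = 597451 / 6440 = 92.77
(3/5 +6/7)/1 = 51/35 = 1.46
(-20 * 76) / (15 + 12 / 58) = -44080 / 441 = -99.95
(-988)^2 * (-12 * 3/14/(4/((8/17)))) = -35141184/119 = -295304.07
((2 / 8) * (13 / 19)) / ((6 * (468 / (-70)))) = -35 / 8208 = -0.00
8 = 8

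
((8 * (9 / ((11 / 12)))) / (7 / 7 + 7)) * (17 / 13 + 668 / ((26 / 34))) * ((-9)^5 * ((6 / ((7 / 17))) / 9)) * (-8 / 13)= 6575957400384 / 13013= 505337539.41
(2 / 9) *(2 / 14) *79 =158 / 63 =2.51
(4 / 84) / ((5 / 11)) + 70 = 70.10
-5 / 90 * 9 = -1 / 2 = -0.50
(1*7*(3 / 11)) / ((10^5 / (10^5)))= 21 / 11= 1.91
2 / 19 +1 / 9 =37 / 171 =0.22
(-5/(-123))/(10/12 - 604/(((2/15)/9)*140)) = -35/250018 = -0.00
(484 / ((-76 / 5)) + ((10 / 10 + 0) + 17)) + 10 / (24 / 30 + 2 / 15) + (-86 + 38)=-6800 / 133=-51.13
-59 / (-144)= 59 / 144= 0.41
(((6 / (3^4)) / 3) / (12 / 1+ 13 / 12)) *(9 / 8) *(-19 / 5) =-19 / 2355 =-0.01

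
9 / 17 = 0.53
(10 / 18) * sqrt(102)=5 * sqrt(102) / 9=5.61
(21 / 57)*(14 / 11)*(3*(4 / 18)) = 196 / 627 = 0.31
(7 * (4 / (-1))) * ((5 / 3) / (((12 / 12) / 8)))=-1120 / 3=-373.33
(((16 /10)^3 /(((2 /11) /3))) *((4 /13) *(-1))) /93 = -11264 /50375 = -0.22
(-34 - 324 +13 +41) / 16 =-19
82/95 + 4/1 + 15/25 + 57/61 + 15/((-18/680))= -9740278/17385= -560.27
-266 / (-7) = 38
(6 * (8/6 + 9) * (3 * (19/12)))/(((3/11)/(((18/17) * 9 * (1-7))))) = -61741.06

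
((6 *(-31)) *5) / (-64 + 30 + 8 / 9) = 4185 / 149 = 28.09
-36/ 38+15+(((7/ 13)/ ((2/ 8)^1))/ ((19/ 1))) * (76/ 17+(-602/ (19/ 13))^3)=-228152738119611/ 28800941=-7921711.24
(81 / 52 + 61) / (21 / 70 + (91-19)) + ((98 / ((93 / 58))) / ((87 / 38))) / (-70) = 4229713 / 8741070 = 0.48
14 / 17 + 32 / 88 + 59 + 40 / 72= 60.74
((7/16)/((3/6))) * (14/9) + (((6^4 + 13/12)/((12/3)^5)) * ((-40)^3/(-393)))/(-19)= -9.50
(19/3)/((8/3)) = 19/8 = 2.38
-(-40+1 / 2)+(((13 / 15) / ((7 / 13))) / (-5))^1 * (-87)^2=-838949 / 350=-2397.00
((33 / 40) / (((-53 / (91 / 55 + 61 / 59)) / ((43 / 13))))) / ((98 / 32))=-2250792 / 49797475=-0.05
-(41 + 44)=-85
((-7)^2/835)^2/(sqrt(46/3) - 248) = -893172/64307153425 - 2401*sqrt(138)/128614306850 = -0.00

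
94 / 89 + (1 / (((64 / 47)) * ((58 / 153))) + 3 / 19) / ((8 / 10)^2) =434851237 / 100431872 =4.33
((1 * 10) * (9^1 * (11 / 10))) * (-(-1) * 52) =5148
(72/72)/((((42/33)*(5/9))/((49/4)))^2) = 480249/1600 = 300.16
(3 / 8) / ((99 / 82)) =41 / 132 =0.31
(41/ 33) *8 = 9.94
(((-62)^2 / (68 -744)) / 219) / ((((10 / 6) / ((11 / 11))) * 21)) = -961 / 1295385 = -0.00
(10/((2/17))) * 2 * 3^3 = 4590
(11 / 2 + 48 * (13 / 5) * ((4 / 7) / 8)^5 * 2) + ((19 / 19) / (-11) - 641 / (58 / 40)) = -23411201733 / 53614330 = -436.66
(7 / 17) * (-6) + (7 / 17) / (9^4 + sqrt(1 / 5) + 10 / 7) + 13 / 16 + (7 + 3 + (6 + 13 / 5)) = 60776852076209 / 3587353530640 - 343 * sqrt(5) / 179367676532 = 16.94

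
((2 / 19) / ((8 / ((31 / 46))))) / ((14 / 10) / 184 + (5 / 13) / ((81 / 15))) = 54405 / 483683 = 0.11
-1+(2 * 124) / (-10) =-129 / 5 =-25.80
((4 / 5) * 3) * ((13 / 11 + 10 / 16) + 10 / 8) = 807 / 110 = 7.34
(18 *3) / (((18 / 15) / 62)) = 2790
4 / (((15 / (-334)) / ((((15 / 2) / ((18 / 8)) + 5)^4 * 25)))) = -2609375000 / 243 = -10738168.72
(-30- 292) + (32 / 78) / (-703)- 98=-11515156 / 27417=-420.00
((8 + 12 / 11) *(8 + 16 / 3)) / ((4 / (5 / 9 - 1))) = -13.47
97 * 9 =873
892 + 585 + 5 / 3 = 4436 / 3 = 1478.67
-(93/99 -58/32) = 0.87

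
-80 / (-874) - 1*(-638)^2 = -177878188 / 437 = -407043.91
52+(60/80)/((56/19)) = 11705/224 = 52.25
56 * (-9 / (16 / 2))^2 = 567 / 8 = 70.88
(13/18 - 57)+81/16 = -51.22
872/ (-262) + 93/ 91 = -2.31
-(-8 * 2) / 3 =16 / 3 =5.33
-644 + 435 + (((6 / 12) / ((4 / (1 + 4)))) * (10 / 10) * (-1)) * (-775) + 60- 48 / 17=45227 / 136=332.55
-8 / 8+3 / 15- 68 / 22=-214 / 55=-3.89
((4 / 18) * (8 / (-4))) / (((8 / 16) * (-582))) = 4 / 2619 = 0.00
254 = 254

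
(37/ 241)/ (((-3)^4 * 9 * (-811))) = -37/ 142483779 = -0.00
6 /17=0.35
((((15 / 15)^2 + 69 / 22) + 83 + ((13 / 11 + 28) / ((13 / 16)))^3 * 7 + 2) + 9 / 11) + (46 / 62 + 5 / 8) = 235259429314241 / 725203336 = 324404.78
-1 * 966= -966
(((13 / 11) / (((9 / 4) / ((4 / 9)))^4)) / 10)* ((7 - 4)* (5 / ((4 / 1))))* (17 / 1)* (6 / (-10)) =-1810432 / 263063295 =-0.01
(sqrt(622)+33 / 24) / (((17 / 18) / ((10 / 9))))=55 / 34+20 * sqrt(622) / 17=30.96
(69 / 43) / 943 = 3 / 1763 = 0.00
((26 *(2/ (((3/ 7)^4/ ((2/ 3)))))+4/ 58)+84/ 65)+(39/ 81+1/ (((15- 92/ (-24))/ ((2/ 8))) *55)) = 1172239076611/ 1138724730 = 1029.43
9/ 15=3/ 5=0.60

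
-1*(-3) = 3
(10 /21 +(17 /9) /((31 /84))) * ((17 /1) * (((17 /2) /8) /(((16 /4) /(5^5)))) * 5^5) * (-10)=-8565576171875 /3472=-2467043828.31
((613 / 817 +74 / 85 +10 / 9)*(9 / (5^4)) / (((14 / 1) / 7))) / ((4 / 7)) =11952619 / 347225000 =0.03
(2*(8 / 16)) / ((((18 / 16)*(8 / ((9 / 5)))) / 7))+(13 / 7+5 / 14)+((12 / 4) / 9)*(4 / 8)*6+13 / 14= 194 / 35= 5.54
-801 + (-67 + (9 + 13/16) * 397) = 48441/16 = 3027.56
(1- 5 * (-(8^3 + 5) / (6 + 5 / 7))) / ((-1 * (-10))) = 193 / 5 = 38.60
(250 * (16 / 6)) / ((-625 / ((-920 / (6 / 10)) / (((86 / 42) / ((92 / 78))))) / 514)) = 484253.18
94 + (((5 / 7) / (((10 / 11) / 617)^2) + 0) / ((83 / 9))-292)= 412269561 / 11620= 35479.31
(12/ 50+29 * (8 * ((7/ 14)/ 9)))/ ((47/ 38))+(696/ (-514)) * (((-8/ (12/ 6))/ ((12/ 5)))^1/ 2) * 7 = 50316014/ 2717775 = 18.51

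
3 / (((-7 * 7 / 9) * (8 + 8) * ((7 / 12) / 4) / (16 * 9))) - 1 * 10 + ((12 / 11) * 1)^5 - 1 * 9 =-2842718855 / 55240493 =-51.46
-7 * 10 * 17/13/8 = -595/52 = -11.44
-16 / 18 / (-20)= 2 / 45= 0.04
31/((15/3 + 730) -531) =31/204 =0.15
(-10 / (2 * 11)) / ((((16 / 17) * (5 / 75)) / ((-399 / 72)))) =40.15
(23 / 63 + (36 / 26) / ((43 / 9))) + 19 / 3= 246104 / 35217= 6.99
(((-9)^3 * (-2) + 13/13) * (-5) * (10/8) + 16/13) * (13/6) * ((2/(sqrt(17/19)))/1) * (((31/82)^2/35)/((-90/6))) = 50624519 * sqrt(323)/80015600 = 11.37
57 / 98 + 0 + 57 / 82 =2565 / 2009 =1.28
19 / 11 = 1.73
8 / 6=4 / 3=1.33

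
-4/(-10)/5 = 0.08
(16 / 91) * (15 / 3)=80 / 91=0.88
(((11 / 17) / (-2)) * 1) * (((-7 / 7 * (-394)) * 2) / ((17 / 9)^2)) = -351054 / 4913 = -71.45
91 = 91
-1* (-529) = 529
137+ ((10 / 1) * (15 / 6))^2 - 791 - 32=-61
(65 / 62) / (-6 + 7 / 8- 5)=-260 / 2511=-0.10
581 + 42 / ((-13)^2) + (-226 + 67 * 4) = 105329 / 169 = 623.25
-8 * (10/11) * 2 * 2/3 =-320/33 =-9.70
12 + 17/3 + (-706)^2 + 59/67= 100189364/201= 498454.55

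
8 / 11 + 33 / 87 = 353 / 319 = 1.11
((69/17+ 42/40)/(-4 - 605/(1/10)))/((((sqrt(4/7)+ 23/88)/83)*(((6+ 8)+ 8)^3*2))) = 2579059/1509479094640 - 16019*sqrt(7)/8576585765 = -0.00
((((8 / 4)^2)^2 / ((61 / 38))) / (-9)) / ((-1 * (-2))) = -0.55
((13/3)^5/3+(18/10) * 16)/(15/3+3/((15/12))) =1961441/26973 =72.72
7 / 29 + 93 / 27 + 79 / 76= 93731 / 19836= 4.73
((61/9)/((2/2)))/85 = 61/765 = 0.08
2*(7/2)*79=553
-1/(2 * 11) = -1/22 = -0.05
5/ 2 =2.50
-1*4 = -4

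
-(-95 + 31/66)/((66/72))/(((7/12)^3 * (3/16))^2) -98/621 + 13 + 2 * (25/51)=11190540448374701/150284479653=74462.38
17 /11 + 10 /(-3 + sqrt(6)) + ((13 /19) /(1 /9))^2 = 117006 /3971- 10 * sqrt(6) /3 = 21.30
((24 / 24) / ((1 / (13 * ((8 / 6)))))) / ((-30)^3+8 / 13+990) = -338 / 507183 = -0.00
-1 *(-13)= 13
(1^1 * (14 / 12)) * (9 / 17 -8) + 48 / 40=-3833 / 510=-7.52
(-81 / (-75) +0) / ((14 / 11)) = 297 / 350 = 0.85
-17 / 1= -17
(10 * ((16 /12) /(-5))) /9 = -8 /27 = -0.30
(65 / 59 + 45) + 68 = 6732 / 59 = 114.10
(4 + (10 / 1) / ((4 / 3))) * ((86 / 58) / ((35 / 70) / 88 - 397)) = -87032 / 2026259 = -0.04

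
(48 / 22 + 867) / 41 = 21.20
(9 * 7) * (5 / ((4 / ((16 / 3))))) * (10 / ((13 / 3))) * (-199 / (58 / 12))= -15044400 / 377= -39905.57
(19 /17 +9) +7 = 291 /17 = 17.12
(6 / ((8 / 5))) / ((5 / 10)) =15 / 2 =7.50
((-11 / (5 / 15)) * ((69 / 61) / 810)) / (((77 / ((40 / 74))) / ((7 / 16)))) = -23 / 162504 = -0.00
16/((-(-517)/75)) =1200/517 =2.32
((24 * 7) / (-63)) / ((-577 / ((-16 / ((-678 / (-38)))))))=-2432 / 586809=-0.00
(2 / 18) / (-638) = -1 / 5742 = -0.00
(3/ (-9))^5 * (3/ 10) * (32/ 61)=-16/ 24705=-0.00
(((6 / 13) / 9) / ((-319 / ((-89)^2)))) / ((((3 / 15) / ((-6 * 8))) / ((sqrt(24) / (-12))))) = -633680 * sqrt(6) / 12441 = -124.76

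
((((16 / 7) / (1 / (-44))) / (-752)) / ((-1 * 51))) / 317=-44 / 5318943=-0.00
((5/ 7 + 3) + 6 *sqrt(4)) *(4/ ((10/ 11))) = 484/ 7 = 69.14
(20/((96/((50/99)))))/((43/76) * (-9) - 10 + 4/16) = -2375/335016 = -0.01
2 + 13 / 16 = 45 / 16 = 2.81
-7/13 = -0.54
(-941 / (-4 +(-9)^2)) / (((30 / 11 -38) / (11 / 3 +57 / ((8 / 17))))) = 2818295 / 65184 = 43.24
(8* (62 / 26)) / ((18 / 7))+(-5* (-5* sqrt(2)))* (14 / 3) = 868 / 117+350* sqrt(2) / 3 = 172.41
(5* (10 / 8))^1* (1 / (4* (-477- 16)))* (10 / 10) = -25 / 7888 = -0.00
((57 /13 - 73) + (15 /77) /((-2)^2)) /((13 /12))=-63.29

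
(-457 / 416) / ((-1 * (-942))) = -457 / 391872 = -0.00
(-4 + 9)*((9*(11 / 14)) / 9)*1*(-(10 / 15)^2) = -110 / 63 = -1.75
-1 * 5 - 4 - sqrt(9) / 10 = -93 / 10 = -9.30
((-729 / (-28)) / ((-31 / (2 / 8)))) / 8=-729 / 27776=-0.03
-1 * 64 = -64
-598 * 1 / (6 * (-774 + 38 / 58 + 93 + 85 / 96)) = 277472 / 1891615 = 0.15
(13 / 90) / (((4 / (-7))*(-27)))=91 / 9720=0.01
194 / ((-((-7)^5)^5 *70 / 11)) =1067 / 46937401688238771528245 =0.00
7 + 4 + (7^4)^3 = 13841287212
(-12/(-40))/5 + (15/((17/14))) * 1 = 10551/850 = 12.41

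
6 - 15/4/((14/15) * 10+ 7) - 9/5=3891/980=3.97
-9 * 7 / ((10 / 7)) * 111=-48951 / 10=-4895.10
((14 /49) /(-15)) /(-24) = 1 /1260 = 0.00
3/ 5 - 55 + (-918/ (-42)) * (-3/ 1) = -4199/ 35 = -119.97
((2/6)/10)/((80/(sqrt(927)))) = sqrt(103)/800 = 0.01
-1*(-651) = 651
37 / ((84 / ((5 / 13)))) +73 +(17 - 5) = 93005 / 1092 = 85.17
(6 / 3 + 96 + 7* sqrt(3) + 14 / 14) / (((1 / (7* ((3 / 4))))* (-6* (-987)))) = 7* sqrt(3) / 1128 + 33 / 376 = 0.10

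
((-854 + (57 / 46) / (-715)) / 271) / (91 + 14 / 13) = -28088117 / 820699110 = -0.03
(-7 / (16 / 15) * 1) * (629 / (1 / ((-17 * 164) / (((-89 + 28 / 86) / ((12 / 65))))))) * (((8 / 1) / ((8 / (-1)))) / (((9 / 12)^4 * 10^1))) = 411979904 / 54405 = 7572.46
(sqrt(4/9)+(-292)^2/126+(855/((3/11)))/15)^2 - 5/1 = 3118197436/3969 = 785638.05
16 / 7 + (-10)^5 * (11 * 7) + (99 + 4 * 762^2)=-5377322.71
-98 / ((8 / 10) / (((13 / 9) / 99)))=-3185 / 1782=-1.79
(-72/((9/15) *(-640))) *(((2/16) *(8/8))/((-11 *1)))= -3/1408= -0.00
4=4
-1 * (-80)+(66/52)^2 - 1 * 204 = -82735/676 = -122.39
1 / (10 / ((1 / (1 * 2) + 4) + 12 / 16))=21 / 40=0.52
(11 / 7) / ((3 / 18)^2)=396 / 7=56.57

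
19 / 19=1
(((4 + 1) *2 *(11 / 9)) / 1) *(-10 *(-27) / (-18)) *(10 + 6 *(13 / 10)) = -9790 / 3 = -3263.33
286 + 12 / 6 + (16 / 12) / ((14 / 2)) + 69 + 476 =17497 / 21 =833.19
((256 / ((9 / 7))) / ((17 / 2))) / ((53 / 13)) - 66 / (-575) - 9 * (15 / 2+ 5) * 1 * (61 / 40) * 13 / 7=-163327090847 / 522219600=-312.76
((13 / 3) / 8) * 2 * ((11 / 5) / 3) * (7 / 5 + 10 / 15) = 4433 / 2700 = 1.64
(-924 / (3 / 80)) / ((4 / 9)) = -55440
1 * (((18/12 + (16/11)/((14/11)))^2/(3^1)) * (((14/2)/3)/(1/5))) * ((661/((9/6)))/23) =4524545/8694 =520.42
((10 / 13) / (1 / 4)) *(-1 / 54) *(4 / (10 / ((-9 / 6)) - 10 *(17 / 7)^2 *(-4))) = -196 / 197145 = -0.00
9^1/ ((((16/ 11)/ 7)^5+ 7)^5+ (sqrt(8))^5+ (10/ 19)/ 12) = 41514515356588563894525418971712789223124698605733230525082654614924945842536505807959947190967408354870/ 77538716911375392776571761991668830621162566647039202613485301093313982634753756314310519603684073412343153- 316081036180010004707255838242630329915307663783086668645749342237413431176846140038262950758542852608 *sqrt(2)/ 77538716911375392776571761991668830621162566647039202613485301093313982634753756314310519603684073412343153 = 0.00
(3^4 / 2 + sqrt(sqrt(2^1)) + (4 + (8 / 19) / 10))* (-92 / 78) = -53.94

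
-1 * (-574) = 574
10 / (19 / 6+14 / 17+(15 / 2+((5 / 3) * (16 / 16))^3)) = 4590 / 7399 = 0.62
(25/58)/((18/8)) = 50/261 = 0.19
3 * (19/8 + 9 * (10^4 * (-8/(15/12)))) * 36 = -124415487/2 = -62207743.50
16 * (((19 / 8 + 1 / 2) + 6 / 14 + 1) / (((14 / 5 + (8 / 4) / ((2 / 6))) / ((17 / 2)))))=20485 / 308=66.51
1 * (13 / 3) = 13 / 3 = 4.33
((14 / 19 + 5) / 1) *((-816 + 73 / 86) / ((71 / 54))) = -206313129 / 58007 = -3556.69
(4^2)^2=256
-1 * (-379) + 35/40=3039/8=379.88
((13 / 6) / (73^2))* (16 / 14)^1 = 52 / 111909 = 0.00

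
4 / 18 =2 / 9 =0.22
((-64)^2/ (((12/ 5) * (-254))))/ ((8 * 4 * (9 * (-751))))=80/ 2575179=0.00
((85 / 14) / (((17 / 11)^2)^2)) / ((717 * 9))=73205 / 443850246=0.00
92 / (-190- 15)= -92 / 205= -0.45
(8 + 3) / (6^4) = 11 / 1296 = 0.01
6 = 6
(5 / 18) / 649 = 5 / 11682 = 0.00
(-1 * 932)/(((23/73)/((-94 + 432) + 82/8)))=-23693537/23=-1030153.78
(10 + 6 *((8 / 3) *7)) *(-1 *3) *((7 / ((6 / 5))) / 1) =-2135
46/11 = 4.18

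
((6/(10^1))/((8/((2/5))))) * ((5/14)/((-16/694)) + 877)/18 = 32163/22400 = 1.44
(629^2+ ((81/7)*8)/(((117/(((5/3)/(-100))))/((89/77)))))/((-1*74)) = -13861281901/2592590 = -5346.50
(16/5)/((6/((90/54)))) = 0.89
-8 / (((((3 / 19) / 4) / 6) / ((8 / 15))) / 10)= -19456 / 3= -6485.33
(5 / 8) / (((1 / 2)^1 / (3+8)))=55 / 4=13.75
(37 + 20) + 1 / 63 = 3592 / 63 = 57.02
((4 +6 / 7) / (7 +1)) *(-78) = -663 / 14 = -47.36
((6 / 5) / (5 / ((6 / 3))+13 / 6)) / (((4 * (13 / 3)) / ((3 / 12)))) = 27 / 7280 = 0.00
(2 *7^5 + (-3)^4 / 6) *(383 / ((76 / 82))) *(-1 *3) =-41688365.72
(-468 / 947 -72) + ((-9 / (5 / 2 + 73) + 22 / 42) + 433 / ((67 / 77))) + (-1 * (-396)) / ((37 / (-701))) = -52683602067344 / 7444280823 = -7077.06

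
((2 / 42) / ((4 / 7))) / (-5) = -1 / 60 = -0.02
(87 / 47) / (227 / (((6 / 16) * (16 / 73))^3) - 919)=18792 / 4141092685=0.00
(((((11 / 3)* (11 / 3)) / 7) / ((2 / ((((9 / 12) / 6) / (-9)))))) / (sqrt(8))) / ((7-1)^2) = -0.00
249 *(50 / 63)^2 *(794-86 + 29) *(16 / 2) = 1223420000 / 1323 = 924731.67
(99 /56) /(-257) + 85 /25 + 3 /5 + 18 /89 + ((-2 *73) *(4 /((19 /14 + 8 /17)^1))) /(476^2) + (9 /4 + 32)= 364147582513 /9472166760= 38.44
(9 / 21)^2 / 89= 9 / 4361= 0.00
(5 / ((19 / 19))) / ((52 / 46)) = 115 / 26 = 4.42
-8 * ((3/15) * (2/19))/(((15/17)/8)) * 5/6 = -1088/855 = -1.27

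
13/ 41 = 0.32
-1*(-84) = 84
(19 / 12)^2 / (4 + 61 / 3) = 361 / 3504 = 0.10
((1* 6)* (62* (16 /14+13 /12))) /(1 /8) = 46376 /7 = 6625.14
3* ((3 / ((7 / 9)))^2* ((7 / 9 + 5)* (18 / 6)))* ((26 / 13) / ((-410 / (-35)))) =37908 / 287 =132.08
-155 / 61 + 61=3566 / 61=58.46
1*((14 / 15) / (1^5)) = 14 / 15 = 0.93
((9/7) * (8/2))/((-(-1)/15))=540/7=77.14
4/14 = 2/7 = 0.29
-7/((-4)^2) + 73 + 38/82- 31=27569/656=42.03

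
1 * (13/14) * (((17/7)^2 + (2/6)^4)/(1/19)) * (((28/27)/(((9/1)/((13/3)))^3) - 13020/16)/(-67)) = 715820559310519/565289540172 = 1266.29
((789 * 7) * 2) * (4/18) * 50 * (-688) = -84440533.33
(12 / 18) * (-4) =-2.67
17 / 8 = 2.12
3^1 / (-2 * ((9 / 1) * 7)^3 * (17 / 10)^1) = -5 / 1416933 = -0.00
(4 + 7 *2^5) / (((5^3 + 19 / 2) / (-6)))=-10.17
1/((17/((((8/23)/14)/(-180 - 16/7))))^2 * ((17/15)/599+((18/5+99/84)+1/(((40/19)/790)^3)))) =4025280/3308972199182325129123659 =0.00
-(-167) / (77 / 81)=13527 / 77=175.68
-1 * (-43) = 43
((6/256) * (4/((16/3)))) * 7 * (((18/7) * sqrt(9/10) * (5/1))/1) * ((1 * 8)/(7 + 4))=243 * sqrt(10)/704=1.09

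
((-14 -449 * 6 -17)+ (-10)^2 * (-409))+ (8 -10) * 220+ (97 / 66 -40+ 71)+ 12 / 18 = -968701 / 22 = -44031.86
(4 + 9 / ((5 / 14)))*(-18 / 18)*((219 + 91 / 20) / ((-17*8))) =19199 / 400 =48.00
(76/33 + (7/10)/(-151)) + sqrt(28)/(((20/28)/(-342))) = 114529/49830- 4788*sqrt(7)/5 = -2531.27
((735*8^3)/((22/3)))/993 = 188160/3641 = 51.68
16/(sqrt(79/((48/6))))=32*sqrt(158)/79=5.09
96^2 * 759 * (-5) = -34974720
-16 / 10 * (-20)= 32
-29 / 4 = -7.25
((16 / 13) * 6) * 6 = 576 / 13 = 44.31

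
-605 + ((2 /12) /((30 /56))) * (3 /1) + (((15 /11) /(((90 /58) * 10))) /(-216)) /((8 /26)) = -34446373 /57024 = -604.07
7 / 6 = 1.17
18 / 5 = 3.60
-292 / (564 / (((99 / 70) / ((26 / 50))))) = -12045 / 8554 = -1.41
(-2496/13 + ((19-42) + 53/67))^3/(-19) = 2956223582208/5714497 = 517320.00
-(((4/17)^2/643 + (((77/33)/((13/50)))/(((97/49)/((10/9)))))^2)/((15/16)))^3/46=-334384060243098686701575092127587155795007642796032/775891804575841702003034875740667576536325555875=-430.97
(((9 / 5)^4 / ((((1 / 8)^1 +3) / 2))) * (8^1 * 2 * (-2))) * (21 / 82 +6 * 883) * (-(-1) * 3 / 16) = -136822674096 / 640625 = -213576.86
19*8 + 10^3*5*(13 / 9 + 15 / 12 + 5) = 347618 / 9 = 38624.22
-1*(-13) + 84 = 97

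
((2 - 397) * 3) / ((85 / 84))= -19908 / 17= -1171.06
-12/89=-0.13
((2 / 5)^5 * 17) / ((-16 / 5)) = -34 / 625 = -0.05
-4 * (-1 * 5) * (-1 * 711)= -14220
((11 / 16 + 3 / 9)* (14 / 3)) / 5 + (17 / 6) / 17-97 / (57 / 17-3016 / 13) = 1.54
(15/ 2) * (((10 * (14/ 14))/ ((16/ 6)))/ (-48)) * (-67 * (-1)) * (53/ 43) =-266325/ 5504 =-48.39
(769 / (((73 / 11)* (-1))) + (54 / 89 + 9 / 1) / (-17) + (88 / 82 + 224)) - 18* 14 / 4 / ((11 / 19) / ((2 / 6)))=3604364119 / 49812499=72.36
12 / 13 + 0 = 12 / 13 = 0.92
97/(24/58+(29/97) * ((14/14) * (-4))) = -272861/2200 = -124.03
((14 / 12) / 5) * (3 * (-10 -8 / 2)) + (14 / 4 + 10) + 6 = 97 / 10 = 9.70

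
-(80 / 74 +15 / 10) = -191 / 74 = -2.58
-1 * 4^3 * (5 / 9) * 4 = -1280 / 9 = -142.22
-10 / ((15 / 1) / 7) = -4.67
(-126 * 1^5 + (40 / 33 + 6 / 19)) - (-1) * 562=274330 / 627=437.53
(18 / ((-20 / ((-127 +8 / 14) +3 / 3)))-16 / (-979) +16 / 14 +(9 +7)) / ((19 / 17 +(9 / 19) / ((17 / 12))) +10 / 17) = 1439284447 / 22580635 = 63.74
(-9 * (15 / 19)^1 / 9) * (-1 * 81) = 63.95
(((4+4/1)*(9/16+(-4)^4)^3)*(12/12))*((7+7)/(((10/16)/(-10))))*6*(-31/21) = 2144377186375/8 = 268047148296.88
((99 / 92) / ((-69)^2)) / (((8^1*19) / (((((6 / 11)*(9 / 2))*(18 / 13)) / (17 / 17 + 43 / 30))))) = 3645 / 1755065416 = 0.00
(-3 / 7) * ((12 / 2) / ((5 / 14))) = -36 / 5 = -7.20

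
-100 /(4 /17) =-425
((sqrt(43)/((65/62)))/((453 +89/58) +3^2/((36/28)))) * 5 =3596 * sqrt(43)/347997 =0.07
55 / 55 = 1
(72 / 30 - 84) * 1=-408 / 5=-81.60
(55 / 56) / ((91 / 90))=2475 / 2548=0.97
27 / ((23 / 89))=2403 / 23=104.48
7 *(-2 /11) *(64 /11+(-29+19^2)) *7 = -364168 /121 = -3009.65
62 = 62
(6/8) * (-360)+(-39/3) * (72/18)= -322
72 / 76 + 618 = 11760 / 19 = 618.95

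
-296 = -296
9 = 9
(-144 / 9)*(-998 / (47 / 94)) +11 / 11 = 31937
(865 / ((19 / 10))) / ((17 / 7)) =60550 / 323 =187.46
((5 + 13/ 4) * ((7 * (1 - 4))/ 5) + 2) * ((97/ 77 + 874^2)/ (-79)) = 38408512497/ 121660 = 315703.70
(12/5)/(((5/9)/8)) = 864/25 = 34.56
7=7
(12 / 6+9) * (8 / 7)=88 / 7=12.57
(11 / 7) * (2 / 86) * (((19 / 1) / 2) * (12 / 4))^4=116116011 / 4816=24110.47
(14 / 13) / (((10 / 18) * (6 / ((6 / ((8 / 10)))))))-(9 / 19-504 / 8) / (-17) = -10539 / 8398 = -1.25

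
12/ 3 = 4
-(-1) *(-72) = -72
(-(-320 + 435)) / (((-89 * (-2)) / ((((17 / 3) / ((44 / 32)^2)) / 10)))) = -6256 / 32307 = -0.19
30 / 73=0.41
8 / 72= 1 / 9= 0.11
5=5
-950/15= -63.33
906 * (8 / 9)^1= 2416 / 3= 805.33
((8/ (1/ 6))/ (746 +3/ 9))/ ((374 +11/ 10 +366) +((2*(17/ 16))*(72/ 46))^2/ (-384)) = 195010560/ 2247034089511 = 0.00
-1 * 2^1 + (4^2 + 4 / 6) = 44 / 3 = 14.67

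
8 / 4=2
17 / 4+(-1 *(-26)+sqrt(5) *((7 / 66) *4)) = 14 *sqrt(5) / 33+121 / 4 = 31.20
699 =699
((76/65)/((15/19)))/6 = 722/2925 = 0.25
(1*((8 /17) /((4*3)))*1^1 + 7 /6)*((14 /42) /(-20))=-0.02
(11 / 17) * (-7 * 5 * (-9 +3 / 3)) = 3080 / 17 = 181.18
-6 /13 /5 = -6 /65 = -0.09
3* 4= 12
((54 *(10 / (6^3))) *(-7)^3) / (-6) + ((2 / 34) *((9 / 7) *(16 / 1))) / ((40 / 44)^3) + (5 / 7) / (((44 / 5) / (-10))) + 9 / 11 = 283792081 / 1963500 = 144.53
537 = 537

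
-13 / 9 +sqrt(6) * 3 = 5.90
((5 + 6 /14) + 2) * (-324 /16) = -150.43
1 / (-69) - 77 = -5314 / 69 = -77.01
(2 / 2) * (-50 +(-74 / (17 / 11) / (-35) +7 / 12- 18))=-471587 / 7140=-66.05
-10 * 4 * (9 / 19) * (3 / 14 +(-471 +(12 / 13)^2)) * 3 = 600406020 / 22477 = 26712.02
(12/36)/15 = 1/45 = 0.02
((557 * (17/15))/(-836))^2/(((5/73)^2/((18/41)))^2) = 22916177793095409/4589235062500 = 4993.46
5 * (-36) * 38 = -6840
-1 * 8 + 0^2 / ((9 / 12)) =-8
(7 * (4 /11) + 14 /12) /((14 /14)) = 245 /66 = 3.71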